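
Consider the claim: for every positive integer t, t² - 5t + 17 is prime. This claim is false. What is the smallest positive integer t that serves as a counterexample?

t = 13

For t = 1, 2, 3, 4, …, 10, 11, 12 the conclusion holds.
t = 13: t² - 5t + 17 = 121 = 11 × 11, composite.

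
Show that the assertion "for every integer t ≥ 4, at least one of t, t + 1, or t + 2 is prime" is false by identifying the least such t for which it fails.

t = 8

We need the least integer t ≥ 4 for which t, t + 1, t + 2 are all composite.
t = 4: 5 is prime.
t = 5: 5 is prime.
t = 6: 7 is prime.
t = 7: 7 is prime.
t = 8: 8 = 2 × 4; 9 = 3 × 3; 10 = 2 × 5 — all composite.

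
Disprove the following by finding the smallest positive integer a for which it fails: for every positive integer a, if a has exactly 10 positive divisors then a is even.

a = 405

A counterexample is any positive integer a such that a has exactly 10 positive divisors but a is odd; we check each in order.
For a = 48, 80, 112, 162, 176, 208, 272, 304, 368 the conclusion holds.
a = 405: divisors of 405: 10 divisors; 405 is odd.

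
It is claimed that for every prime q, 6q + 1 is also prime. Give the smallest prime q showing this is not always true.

A counterexample is any prime q such that 6q + 1 is not prime; we check each in order.
The first 7 eligible values, up to q = 17, all satisfy the conclusion.
q = 19: 6q + 1 = 115 = 5 × 23, not prime.
So q = 19 is the smallest counterexample.

q = 19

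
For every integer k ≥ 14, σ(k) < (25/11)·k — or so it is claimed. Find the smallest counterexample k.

The first 10 eligible values, up to k = 23, all satisfy the conclusion.
k = 24: σ(24) = 60; 60 ≥ 600/11.
So k = 24 is the smallest counterexample.

k = 24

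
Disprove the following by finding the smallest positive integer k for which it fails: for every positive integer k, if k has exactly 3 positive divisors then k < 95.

k = 121

Check each positive integer k in order until k has exactly 3 positive divisors but the claim fails.
For k = 4, 9, 25, 49 the conclusion holds.
k = 121: τ(121) = 3; 121 ≥ 95.
Thus k = 121 disproves the claim, and no smaller k works.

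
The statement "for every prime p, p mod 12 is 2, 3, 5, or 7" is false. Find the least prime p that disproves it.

p = 11

p = 2: 2 mod 12 = 2.
p = 3: 3 mod 12 = 3.
p = 5: 5 mod 12 = 5.
p = 7: 7 mod 12 = 7.
p = 11: 11 mod 12 = 11 — not in {2, 3, 5, 7}.
Thus p = 11 disproves the claim, and no smaller p works.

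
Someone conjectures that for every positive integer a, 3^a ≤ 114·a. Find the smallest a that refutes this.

Check each positive integer a in order until 3^a > 114·a.
a = 1: 3^a = 3 and 114·a = 114, so 3 ≤ 114.
a = 2: 3^a = 9 and 114·a = 228, so 9 ≤ 228.
a = 3: 3^a = 27 and 114·a = 342, so 27 ≤ 342.
a = 4: 3^a = 81 and 114·a = 456, so 81 ≤ 456.
a = 5: 3^a = 243 and 114·a = 570, so 243 ≤ 570.
a = 6: 3^a = 729 and 114·a = 684, so 729 > 684.

a = 6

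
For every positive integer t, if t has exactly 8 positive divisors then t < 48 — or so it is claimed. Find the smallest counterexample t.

For t = 24, 30, 40, 42 the conclusion holds.
t = 54: τ(54) = 8; 54 ≥ 48.
Hence t = 54 is a counterexample.

t = 54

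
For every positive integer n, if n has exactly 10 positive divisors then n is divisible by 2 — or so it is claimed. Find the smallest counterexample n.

The first 9 eligible values, up to n = 368, all satisfy the conclusion.
n = 405: τ(405) = 10; 405 mod 2 = 1.

n = 405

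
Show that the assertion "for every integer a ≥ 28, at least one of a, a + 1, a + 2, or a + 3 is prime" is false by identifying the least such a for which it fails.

a = 32

The first 4 eligible values, up to a = 31, all satisfy the conclusion.
a = 32: 32 = 2 × 16; 33 = 3 × 11; 34 = 2 × 17; 35 = 5 × 7 — all composite.
Thus a = 32 disproves the claim, and no smaller a works.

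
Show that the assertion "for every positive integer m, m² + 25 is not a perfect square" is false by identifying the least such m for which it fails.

For m = 1, 2, 3, 4, …, 9, 10, 11 the conclusion holds.
m = 12: 12² + 25 = 169 = 13², a perfect square.
So m = 12 is the smallest counterexample.

m = 12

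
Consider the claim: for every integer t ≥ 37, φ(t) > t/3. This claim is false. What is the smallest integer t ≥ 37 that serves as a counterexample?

We need the least integer t ≥ 37 for which the claim fails.
The first 5 eligible values, up to t = 41, all satisfy the conclusion.
t = 42: φ(42) = 12 and 42/3 = 14, so φ(42) ≤ 42/3.
Thus t = 42 disproves the claim, and no smaller t works.

t = 42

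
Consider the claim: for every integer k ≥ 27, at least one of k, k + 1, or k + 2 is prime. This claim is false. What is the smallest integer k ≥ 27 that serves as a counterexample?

Check each integer k ≥ 27 in order until k, k + 1, k + 2 are all composite.
For k = 27, 28, 29, 30, 31 the conclusion holds.
k = 32: 32 = 2 × 16; 33 = 3 × 11; 34 = 2 × 17 — all composite.
So k = 32 is the smallest counterexample.

k = 32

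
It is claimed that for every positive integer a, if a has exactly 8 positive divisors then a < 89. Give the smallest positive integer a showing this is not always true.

A counterexample is any positive integer a such that a has exactly 8 positive divisors but the claim fails; we check each in order.
The first 10 eligible values, up to a = 88, all satisfy the conclusion.
a = 102: τ(102) = 8; 102 ≥ 89.
So a = 102 is the smallest counterexample.

a = 102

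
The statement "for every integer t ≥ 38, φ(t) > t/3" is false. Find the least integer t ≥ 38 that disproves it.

t = 42

A counterexample is any integer t ≥ 38 such that the claim fails; we check each in order.
t = 38: φ(38) = 18 and 38/3 = 38/3, so φ(38) > 38/3.
t = 39: φ(39) = 24 and 39/3 = 13, so φ(39) > 39/3.
t = 40: φ(40) = 16 and 40/3 = 40/3, so φ(40) > 40/3.
t = 41: φ(41) = 40 and 41/3 = 41/3, so φ(41) > 41/3.
t = 42: φ(42) = 12 and 42/3 = 14, so φ(42) ≤ 42/3.
Hence t = 42 is a counterexample.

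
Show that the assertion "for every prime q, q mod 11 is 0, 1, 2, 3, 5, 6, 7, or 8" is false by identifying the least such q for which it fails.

We need the least prime q for which the claim fails.
The first 10 eligible values, up to q = 29, all satisfy the conclusion.
q = 31: 31 mod 11 = 9 — not in {0, 1, 2, 3, 5, 6, 7, 8}.
Hence q = 31 is a counterexample.

q = 31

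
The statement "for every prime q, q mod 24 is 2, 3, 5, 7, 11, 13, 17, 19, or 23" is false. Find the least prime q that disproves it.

q = 73

For q = 2, 3, 5, 7, …, 61, 67, 71 the conclusion holds.
q = 73: 73 mod 24 = 1 — not in {2, 3, 5, 7, 11, 13, 17, 19, 23}.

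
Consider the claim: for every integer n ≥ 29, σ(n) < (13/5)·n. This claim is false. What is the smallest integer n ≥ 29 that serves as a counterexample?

n = 60

A counterexample is any integer n ≥ 29 such that the claim fails; we check each in order.
For n = 29, 30, 31, 32, …, 57, 58, 59 the conclusion holds.
n = 60: σ(60) = 168; 168 ≥ 156.
Thus n = 60 disproves the claim, and no smaller n works.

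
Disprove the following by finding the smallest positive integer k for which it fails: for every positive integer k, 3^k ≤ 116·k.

k = 6

A counterexample is any positive integer k such that 3^k > 116·k; we check each in order.
For k = 1, 2, 3, 4, 5 the conclusion holds.
k = 6: 3^k = 729 and 116·k = 696, so 729 > 696.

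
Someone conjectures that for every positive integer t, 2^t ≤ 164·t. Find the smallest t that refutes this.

t = 11

We need the least positive integer t for which 2^t > 164·t.
For t = 1, 2, 3, 4, 5, 6, 7, 8, 9, 10 the conclusion holds.
t = 11: 2^t = 2048 and 164·t = 1804, so 2048 > 1804.
Thus t = 11 disproves the claim, and no smaller t works.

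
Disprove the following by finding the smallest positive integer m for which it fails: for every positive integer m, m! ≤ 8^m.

m = 20

For m = 1, 2, 3, 4, …, 17, 18, 19 the conclusion holds.
m = 20: m! = 2432902008176640000 and 8^m = 1152921504606846976, so 2432902008176640000 > 1152921504606846976.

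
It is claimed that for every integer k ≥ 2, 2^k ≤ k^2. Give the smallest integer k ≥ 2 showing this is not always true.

k = 5

We need the least integer k ≥ 2 for which 2^k > k^2.
k = 2: 2^k = 4 and k^2 = 4, so 4 ≤ 4.
k = 3: 2^k = 8 and k^2 = 9, so 8 ≤ 9.
k = 4: 2^k = 16 and k^2 = 16, so 16 ≤ 16.
k = 5: 2^k = 32 and k^2 = 25, so 32 > 25.
So k = 5 is the smallest counterexample.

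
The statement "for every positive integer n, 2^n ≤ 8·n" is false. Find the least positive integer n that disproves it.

The first 5 eligible values, up to n = 5, all satisfy the conclusion.
n = 6: 2^n = 64 and 8·n = 48, so 64 > 48.
So n = 6 is the smallest counterexample.

n = 6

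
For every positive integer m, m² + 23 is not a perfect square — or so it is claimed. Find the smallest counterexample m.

m = 11

Check each positive integer m in order until m² + 23 is a perfect square.
The first 10 eligible values, up to m = 10, all satisfy the conclusion.
m = 11: 11² + 23 = 144 = 12², a perfect square.
Hence m = 11 is a counterexample.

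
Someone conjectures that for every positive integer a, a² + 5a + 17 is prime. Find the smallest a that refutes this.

a = 8

A counterexample is any positive integer a such that a² + 5a + 17 is not prime; we check each in order.
The first 7 eligible values, up to a = 7, all satisfy the conclusion.
a = 8: a² + 5a + 17 = 121 = 11 × 11, composite.
So a = 8 is the smallest counterexample.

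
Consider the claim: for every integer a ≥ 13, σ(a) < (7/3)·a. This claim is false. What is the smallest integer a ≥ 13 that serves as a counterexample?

The first 11 eligible values, up to a = 23, all satisfy the conclusion.
a = 24: σ(24) = 60; 60 ≥ 56.

a = 24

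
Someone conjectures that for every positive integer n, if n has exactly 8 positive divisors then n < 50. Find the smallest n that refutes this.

Check each positive integer n in order until n has exactly 8 positive divisors but the claim fails.
For n = 24, 30, 40, 42 the conclusion holds.
n = 54: τ(54) = 8; 54 ≥ 50.

n = 54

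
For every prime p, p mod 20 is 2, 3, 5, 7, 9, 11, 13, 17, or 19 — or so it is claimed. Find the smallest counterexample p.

We need the least prime p for which the claim fails.
The first 12 eligible values, up to p = 37, all satisfy the conclusion.
p = 41: 41 mod 20 = 1 — not in {2, 3, 5, 7, 9, 11, 13, 17, 19}.

p = 41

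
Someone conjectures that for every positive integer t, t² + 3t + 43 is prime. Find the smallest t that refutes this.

Check each positive integer t in order until t² + 3t + 43 is not prime.
The first 38 eligible values, up to t = 38, all satisfy the conclusion.
t = 39: t² + 3t + 43 = 1681 = 41 × 41, composite.

t = 39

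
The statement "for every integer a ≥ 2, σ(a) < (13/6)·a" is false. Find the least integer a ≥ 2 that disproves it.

We need the least integer a ≥ 2 for which the claim fails.
For a = 2, 3, 4, 5, 6, 7, 8, 9, 10, 11 the conclusion holds.
a = 12: σ(12) = 28; 28 ≥ 26.

a = 12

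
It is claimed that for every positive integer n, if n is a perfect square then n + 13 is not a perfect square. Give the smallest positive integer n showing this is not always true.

We need the least positive integer n for which n is a perfect square but n + 13 is a perfect square.
n = 1: 1 + 13 = 14, not a perfect square.
n = 4: 4 + 13 = 17, not a perfect square.
n = 9: 9 + 13 = 22, not a perfect square.
n = 16: 16 + 13 = 29, not a perfect square.
n = 25: 25 + 13 = 38, not a perfect square.
n = 36: 36 = 6² and 36 + 13 = 49 = 7².

n = 36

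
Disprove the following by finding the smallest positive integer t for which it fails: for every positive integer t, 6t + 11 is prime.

A counterexample is any positive integer t such that 6t + 11 is not prime; we check each in order.
t = 1: 6t + 11 = 17, prime.
t = 2: 6t + 11 = 23, prime.
t = 3: 6t + 11 = 29, prime.
t = 4: 6t + 11 = 35 = 5 × 7, composite.

t = 4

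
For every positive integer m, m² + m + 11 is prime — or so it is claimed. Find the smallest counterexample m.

A counterexample is any positive integer m such that m² + m + 11 is not prime; we check each in order.
For m = 1, 2, 3, 4, 5, 6, 7, 8, 9 the conclusion holds.
m = 10: m² + m + 11 = 121 = 11 × 11, composite.
So m = 10 is the smallest counterexample.

m = 10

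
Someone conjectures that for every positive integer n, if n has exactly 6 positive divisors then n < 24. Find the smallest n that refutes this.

n = 28

Check each positive integer n in order until n has exactly 6 positive divisors but the claim fails.
n = 12: τ(12) = 6; 12 < 24.
n = 18: τ(18) = 6; 18 < 24.
n = 20: τ(20) = 6; 20 < 24.
n = 28: τ(28) = 6; 28 ≥ 24.
Hence n = 28 is a counterexample.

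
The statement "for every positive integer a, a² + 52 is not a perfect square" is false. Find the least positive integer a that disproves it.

A counterexample is any positive integer a such that a² + 52 is a perfect square; we check each in order.
The first 11 eligible values, up to a = 11, all satisfy the conclusion.
a = 12: 12² + 52 = 196 = 14², a perfect square.
Thus a = 12 disproves the claim, and no smaller a works.

a = 12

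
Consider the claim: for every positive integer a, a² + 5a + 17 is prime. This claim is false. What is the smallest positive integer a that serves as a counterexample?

A counterexample is any positive integer a such that a² + 5a + 17 is not prime; we check each in order.
a = 1: a² + 5a + 17 = 23, prime.
a = 2: a² + 5a + 17 = 31, prime.
a = 3: a² + 5a + 17 = 41, prime.
a = 4: a² + 5a + 17 = 53, prime.
a = 5: a² + 5a + 17 = 67, prime.
a = 6: a² + 5a + 17 = 83, prime.
a = 7: a² + 5a + 17 = 101, prime.
a = 8: a² + 5a + 17 = 121 = 11 × 11, composite.
So a = 8 is the smallest counterexample.

a = 8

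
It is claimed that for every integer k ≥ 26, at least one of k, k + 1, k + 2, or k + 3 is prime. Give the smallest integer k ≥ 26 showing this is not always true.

k = 32

A counterexample is any integer k ≥ 26 such that k, k + 1, k + 2, k + 3 are all composite; we check each in order.
k = 26: 29 is prime.
k = 27: 29 is prime.
k = 28: 29 is prime.
k = 29: 29 is prime.
k = 30: 31 is prime.
k = 31: 31 is prime.
k = 32: 32 = 2 × 16; 33 = 3 × 11; 34 = 2 × 17; 35 = 5 × 7 — all composite.
Thus k = 32 disproves the claim, and no smaller k works.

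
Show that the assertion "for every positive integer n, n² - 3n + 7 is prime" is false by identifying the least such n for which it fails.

A counterexample is any positive integer n such that n² - 3n + 7 is not prime; we check each in order.
For n = 1, 2, 3, 4, 5 the conclusion holds.
n = 6: n² - 3n + 7 = 25 = 5 × 5, composite.
Thus n = 6 disproves the claim, and no smaller n works.

n = 6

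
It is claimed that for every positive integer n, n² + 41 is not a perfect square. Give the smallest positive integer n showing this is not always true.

The first 19 eligible values, up to n = 19, all satisfy the conclusion.
n = 20: 20² + 41 = 441 = 21², a perfect square.
Thus n = 20 disproves the claim, and no smaller n works.

n = 20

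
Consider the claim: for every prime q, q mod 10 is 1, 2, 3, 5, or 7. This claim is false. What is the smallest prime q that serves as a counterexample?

Check each prime q in order until the claim fails.
q = 2: 2 mod 10 = 2.
q = 3: 3 mod 10 = 3.
q = 5: 5 mod 10 = 5.
q = 7: 7 mod 10 = 7.
q = 11: 11 mod 10 = 1.
q = 13: 13 mod 10 = 3.
q = 17: 17 mod 10 = 7.
q = 19: 19 mod 10 = 9 — not in {1, 2, 3, 5, 7}.

q = 19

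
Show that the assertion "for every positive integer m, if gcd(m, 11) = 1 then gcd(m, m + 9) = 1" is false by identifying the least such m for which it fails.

m = 3

We need the least positive integer m for which gcd(m, 11) = 1 but gcd(m, m + 9) > 1.
For m = 1, 2 the conclusion holds.
m = 3: gcd(3, 12) = 3.
Thus m = 3 disproves the claim, and no smaller m works.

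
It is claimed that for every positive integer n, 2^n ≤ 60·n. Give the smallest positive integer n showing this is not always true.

Check each positive integer n in order until 2^n > 60·n.
The first 9 eligible values, up to n = 9, all satisfy the conclusion.
n = 10: 2^n = 1024 and 60·n = 600, so 1024 > 600.

n = 10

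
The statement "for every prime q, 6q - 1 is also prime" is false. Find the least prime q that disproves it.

q = 11

Check each prime q in order until 6q - 1 is not prime.
q = 2: 6q - 1 = 11, prime.
q = 3: 6q - 1 = 17, prime.
q = 5: 6q - 1 = 29, prime.
q = 7: 6q - 1 = 41, prime.
q = 11: 6q - 1 = 65 = 5 × 13, not prime.
So q = 11 is the smallest counterexample.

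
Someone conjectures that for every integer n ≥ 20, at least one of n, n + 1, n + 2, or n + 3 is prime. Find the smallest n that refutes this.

n = 24

Check each integer n ≥ 20 in order until n, n + 1, n + 2, n + 3 are all composite.
For n = 20, 21, 22, 23 the conclusion holds.
n = 24: 24 = 2 × 12; 25 = 5 × 5; 26 = 2 × 13; 27 = 3 × 9 — all composite.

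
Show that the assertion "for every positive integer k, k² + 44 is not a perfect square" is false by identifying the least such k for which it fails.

We need the least positive integer k for which k² + 44 is a perfect square.
The first 9 eligible values, up to k = 9, all satisfy the conclusion.
k = 10: 10² + 44 = 144 = 12², a perfect square.

k = 10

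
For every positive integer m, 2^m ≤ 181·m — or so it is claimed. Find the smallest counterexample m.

m = 11

A counterexample is any positive integer m such that 2^m > 181·m; we check each in order.
For m = 1, 2, 3, 4, 5, 6, 7, 8, 9, 10 the conclusion holds.
m = 11: 2^m = 2048 and 181·m = 1991, so 2048 > 1991.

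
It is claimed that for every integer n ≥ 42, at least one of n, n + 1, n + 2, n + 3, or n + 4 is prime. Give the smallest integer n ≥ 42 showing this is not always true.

We need the least integer n ≥ 42 for which n, n + 1, n + 2, n + 3, n + 4 are all composite.
n = 42: 43 is prime.
n = 43: 43 is prime.
n = 44: 47 is prime.
n = 45: 47 is prime.
n = 46: 47 is prime.
n = 47: 47 is prime.
n = 48: 48 = 2 × 24; 49 = 7 × 7; 50 = 2 × 25; 51 = 3 × 17; 52 = 2 × 26 — all composite.
Hence n = 48 is a counterexample.

n = 48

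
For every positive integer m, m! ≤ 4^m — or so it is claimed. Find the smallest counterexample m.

We need the least positive integer m for which m! > 4^m.
For m = 1, 2, 3, 4, 5, 6, 7, 8 the conclusion holds.
m = 9: m! = 362880 and 4^m = 262144, so 362880 > 262144.

m = 9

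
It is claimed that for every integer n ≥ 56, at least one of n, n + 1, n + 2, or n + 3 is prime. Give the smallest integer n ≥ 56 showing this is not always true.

For n = 56, 57, 58, 59, 60, 61 the conclusion holds.
n = 62: 62 = 2 × 31; 63 = 3 × 21; 64 = 2 × 32; 65 = 5 × 13 — all composite.

n = 62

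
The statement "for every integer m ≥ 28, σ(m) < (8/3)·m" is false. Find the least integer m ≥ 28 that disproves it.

m = 60

We need the least integer m ≥ 28 for which the claim fails.
The first 32 eligible values, up to m = 59, all satisfy the conclusion.
m = 60: σ(60) = 168; 168 ≥ 160.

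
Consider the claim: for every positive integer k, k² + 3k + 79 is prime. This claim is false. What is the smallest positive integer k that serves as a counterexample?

k = 5

Check each positive integer k in order until k² + 3k + 79 is not prime.
For k = 1, 2, 3, 4 the conclusion holds.
k = 5: k² + 3k + 79 = 119 = 7 × 17, composite.
Thus k = 5 disproves the claim, and no smaller k works.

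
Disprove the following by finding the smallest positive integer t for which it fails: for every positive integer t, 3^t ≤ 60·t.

t = 6

Check each positive integer t in order until 3^t > 60·t.
t = 1: 3^t = 3 and 60·t = 60, so 3 ≤ 60.
t = 2: 3^t = 9 and 60·t = 120, so 9 ≤ 120.
t = 3: 3^t = 27 and 60·t = 180, so 27 ≤ 180.
t = 4: 3^t = 81 and 60·t = 240, so 81 ≤ 240.
t = 5: 3^t = 243 and 60·t = 300, so 243 ≤ 300.
t = 6: 3^t = 729 and 60·t = 360, so 729 > 360.
So t = 6 is the smallest counterexample.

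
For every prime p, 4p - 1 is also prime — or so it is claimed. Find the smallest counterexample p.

p = 7

For p = 2, 3, 5 the conclusion holds.
p = 7: 4p - 1 = 27 = 3 × 9, not prime.
Thus p = 7 disproves the claim, and no smaller p works.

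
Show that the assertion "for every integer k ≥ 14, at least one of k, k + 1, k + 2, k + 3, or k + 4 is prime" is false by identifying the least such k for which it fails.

k = 24

The first 10 eligible values, up to k = 23, all satisfy the conclusion.
k = 24: 24 = 2 × 12; 25 = 5 × 5; 26 = 2 × 13; 27 = 3 × 9; 28 = 2 × 14 — all composite.
Hence k = 24 is a counterexample.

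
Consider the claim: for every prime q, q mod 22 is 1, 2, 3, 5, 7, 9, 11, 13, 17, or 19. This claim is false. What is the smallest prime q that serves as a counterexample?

q = 37

For q = 2, 3, 5, 7, …, 23, 29, 31 the conclusion holds.
q = 37: 37 mod 22 = 15 — not in {1, 2, 3, 5, 7, 9, 11, 13, 17, 19}.
Thus q = 37 disproves the claim, and no smaller q works.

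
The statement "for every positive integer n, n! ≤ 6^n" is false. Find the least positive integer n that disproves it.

n = 14

Check each positive integer n in order until n! > 6^n.
For n = 1, 2, 3, 4, …, 11, 12, 13 the conclusion holds.
n = 14: n! = 87178291200 and 6^n = 78364164096, so 87178291200 > 78364164096.
Hence n = 14 is a counterexample.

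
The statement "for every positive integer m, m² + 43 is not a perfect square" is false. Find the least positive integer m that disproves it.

m = 21

We need the least positive integer m for which m² + 43 is a perfect square.
For m = 1, 2, 3, 4, …, 18, 19, 20 the conclusion holds.
m = 21: 21² + 43 = 484 = 22², a perfect square.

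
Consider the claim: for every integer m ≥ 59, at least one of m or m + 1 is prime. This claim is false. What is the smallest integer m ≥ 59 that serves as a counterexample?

m = 62

A counterexample is any integer m ≥ 59 such that m, m + 1 are both composite; we check each in order.
m = 59: 59 is prime.
m = 60: 61 is prime.
m = 61: 61 is prime.
m = 62: 62 = 2 × 31; 63 = 3 × 21 — both composite.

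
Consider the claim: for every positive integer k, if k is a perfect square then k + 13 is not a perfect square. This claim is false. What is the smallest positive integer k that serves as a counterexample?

k = 36

The first 5 eligible values, up to k = 25, all satisfy the conclusion.
k = 36: 36 = 6² and 36 + 13 = 49 = 7².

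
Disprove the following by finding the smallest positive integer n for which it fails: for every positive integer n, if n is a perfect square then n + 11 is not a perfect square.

n = 25

The first 4 eligible values, up to n = 16, all satisfy the conclusion.
n = 25: 25 = 5² and 25 + 11 = 36 = 6².
Thus n = 25 disproves the claim, and no smaller n works.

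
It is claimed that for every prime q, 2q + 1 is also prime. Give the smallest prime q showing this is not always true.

For q = 2, 3, 5 the conclusion holds.
q = 7: 2q + 1 = 15 = 3 × 5, not prime.

q = 7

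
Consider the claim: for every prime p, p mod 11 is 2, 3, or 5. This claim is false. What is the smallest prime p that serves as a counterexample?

For p = 2, 3, 5 the conclusion holds.
p = 7: 7 mod 11 = 7 — not in {2, 3, 5}.

p = 7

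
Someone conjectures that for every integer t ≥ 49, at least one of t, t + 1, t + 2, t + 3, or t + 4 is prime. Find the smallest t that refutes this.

The first 5 eligible values, up to t = 53, all satisfy the conclusion.
t = 54: 54 = 2 × 27; 55 = 5 × 11; 56 = 2 × 28; 57 = 3 × 19; 58 = 2 × 29 — all composite.

t = 54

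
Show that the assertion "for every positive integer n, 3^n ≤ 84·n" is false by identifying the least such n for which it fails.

n = 6

Check each positive integer n in order until 3^n > 84·n.
n = 1: 3^n = 3 and 84·n = 84, so 3 ≤ 84.
n = 2: 3^n = 9 and 84·n = 168, so 9 ≤ 168.
n = 3: 3^n = 27 and 84·n = 252, so 27 ≤ 252.
n = 4: 3^n = 81 and 84·n = 336, so 81 ≤ 336.
n = 5: 3^n = 243 and 84·n = 420, so 243 ≤ 420.
n = 6: 3^n = 729 and 84·n = 504, so 729 > 504.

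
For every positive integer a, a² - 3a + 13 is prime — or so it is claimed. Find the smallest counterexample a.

A counterexample is any positive integer a such that a² - 3a + 13 is not prime; we check each in order.
The first 11 eligible values, up to a = 11, all satisfy the conclusion.
a = 12: a² - 3a + 13 = 121 = 11 × 11, composite.
So a = 12 is the smallest counterexample.

a = 12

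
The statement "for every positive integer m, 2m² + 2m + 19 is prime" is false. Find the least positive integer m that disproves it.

We need the least positive integer m for which 2m² + 2m + 19 is not prime.
For m = 1, 2, 3, 4, …, 15, 16, 17 the conclusion holds.
m = 18: 2m² + 2m + 19 = 703 = 19 × 37, composite.

m = 18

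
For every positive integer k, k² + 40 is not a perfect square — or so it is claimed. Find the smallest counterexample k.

We need the least positive integer k for which k² + 40 is a perfect square.
For k = 1, 2 the conclusion holds.
k = 3: 3² + 40 = 49 = 7², a perfect square.

k = 3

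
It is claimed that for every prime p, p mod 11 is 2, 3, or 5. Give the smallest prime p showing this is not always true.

p = 7

We need the least prime p for which the claim fails.
For p = 2, 3, 5 the conclusion holds.
p = 7: 7 mod 11 = 7 — not in {2, 3, 5}.
So p = 7 is the smallest counterexample.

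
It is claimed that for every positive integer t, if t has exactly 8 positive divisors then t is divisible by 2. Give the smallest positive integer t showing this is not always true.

t = 105

The first 12 eligible values, up to t = 104, all satisfy the conclusion.
t = 105: τ(105) = 8; 105 mod 2 = 1.
Thus t = 105 disproves the claim, and no smaller t works.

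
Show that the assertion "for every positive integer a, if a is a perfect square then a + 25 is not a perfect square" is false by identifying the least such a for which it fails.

a = 144

A counterexample is any positive integer a such that a is a perfect square but a + 25 is a perfect square; we check each in order.
For a = 1, 4, 9, 16, …, 81, 100, 121 the conclusion holds.
a = 144: 144 = 12² and 144 + 25 = 169 = 13².
So a = 144 is the smallest counterexample.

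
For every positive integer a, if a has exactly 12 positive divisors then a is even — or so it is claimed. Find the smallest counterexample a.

Check each positive integer a in order until a has exactly 12 positive divisors but a is odd.
For a = 60, 72, 84, 90, …, 294, 306, 308 the conclusion holds.
a = 315: divisors of 315: 12 divisors; 315 is odd.
So a = 315 is the smallest counterexample.

a = 315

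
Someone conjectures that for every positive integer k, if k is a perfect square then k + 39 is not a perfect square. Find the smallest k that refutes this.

A counterexample is any positive integer k such that k is a perfect square but k + 39 is a perfect square; we check each in order.
For k = 1, 4, 9, 16 the conclusion holds.
k = 25: 25 = 5² and 25 + 39 = 64 = 8².

k = 25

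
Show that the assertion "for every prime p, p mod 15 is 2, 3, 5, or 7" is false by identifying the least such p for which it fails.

The first 4 eligible values, up to p = 7, all satisfy the conclusion.
p = 11: 11 mod 15 = 11 — not in {2, 3, 5, 7}.
So p = 11 is the smallest counterexample.

p = 11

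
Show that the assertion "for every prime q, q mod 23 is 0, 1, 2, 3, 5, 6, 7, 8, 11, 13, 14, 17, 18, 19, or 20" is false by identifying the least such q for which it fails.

q = 61

The first 17 eligible values, up to q = 59, all satisfy the conclusion.
q = 61: 61 mod 23 = 15 — not in {0, 1, 2, 3, 5, 6, 7, 8, 11, 13, 14, 17, 18, 19, 20}.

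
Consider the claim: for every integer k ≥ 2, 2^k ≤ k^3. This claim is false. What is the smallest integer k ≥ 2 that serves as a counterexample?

k = 10

Check each integer k ≥ 2 in order until 2^k > k^3.
The first 8 eligible values, up to k = 9, all satisfy the conclusion.
k = 10: 2^k = 1024 and k^3 = 1000, so 1024 > 1000.
So k = 10 is the smallest counterexample.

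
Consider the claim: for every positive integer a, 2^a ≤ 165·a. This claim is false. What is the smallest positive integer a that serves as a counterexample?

A counterexample is any positive integer a such that 2^a > 165·a; we check each in order.
For a = 1, 2, 3, 4, 5, 6, 7, 8, 9, 10 the conclusion holds.
a = 11: 2^a = 2048 and 165·a = 1815, so 2048 > 1815.

a = 11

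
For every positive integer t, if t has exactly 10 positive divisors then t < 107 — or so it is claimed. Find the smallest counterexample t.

t = 48: τ(48) = 10; 48 < 107.
t = 80: τ(80) = 10; 80 < 107.
t = 112: τ(112) = 10; 112 ≥ 107.
Thus t = 112 disproves the claim, and no smaller t works.

t = 112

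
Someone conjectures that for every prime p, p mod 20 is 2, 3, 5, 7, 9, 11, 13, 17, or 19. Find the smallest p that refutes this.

p = 41

Check each prime p in order until the claim fails.
For p = 2, 3, 5, 7, …, 29, 31, 37 the conclusion holds.
p = 41: 41 mod 20 = 1 — not in {2, 3, 5, 7, 9, 11, 13, 17, 19}.
Thus p = 41 disproves the claim, and no smaller p works.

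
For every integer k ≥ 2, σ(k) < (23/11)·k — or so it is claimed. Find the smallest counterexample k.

k = 12

For k = 2, 3, 4, 5, 6, 7, 8, 9, 10, 11 the conclusion holds.
k = 12: σ(12) = 28; 28 ≥ 276/11.
Thus k = 12 disproves the claim, and no smaller k works.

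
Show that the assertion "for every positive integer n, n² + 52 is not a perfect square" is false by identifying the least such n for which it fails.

The first 11 eligible values, up to n = 11, all satisfy the conclusion.
n = 12: 12² + 52 = 196 = 14², a perfect square.

n = 12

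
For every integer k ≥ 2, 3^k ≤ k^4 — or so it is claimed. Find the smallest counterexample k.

We need the least integer k ≥ 2 for which 3^k > k^4.
k = 2: 3^k = 9 and k^4 = 16, so 9 ≤ 16.
k = 3: 3^k = 27 and k^4 = 81, so 27 ≤ 81.
k = 4: 3^k = 81 and k^4 = 256, so 81 ≤ 256.
k = 5: 3^k = 243 and k^4 = 625, so 243 ≤ 625.
k = 6: 3^k = 729 and k^4 = 1296, so 729 ≤ 1296.
k = 7: 3^k = 2187 and k^4 = 2401, so 2187 ≤ 2401.
k = 8: 3^k = 6561 and k^4 = 4096, so 6561 > 4096.

k = 8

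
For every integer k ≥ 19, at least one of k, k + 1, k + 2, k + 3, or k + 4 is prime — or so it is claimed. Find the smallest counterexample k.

A counterexample is any integer k ≥ 19 such that k, k + 1, k + 2, k + 3, k + 4 are all composite; we check each in order.
The first 5 eligible values, up to k = 23, all satisfy the conclusion.
k = 24: 24 = 2 × 12; 25 = 5 × 5; 26 = 2 × 13; 27 = 3 × 9; 28 = 2 × 14 — all composite.
So k = 24 is the smallest counterexample.

k = 24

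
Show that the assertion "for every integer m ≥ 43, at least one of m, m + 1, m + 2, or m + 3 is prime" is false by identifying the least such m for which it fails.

We need the least integer m ≥ 43 for which m, m + 1, m + 2, m + 3 are all composite.
m = 43: 43 is prime.
m = 44: 47 is prime.
m = 45: 47 is prime.
m = 46: 47 is prime.
m = 47: 47 is prime.
m = 48: 48 = 2 × 24; 49 = 7 × 7; 50 = 2 × 25; 51 = 3 × 17 — all composite.

m = 48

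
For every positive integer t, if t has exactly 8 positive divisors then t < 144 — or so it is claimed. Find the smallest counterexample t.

t = 152

For t = 24, 30, 40, 42, …, 135, 136, 138 the conclusion holds.
t = 152: τ(152) = 8; 152 ≥ 144.
Hence t = 152 is a counterexample.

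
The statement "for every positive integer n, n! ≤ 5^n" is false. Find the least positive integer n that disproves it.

n = 12

For n = 1, 2, 3, 4, …, 9, 10, 11 the conclusion holds.
n = 12: n! = 479001600 and 5^n = 244140625, so 479001600 > 244140625.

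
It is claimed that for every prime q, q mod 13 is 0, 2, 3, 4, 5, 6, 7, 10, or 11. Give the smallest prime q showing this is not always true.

q = 47

We need the least prime q for which the claim fails.
For q = 2, 3, 5, 7, …, 37, 41, 43 the conclusion holds.
q = 47: 47 mod 13 = 8 — not in {0, 2, 3, 4, 5, 6, 7, 10, 11}.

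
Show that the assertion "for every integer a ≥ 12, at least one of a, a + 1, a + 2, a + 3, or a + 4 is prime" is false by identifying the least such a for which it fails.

We need the least integer a ≥ 12 for which a, a + 1, a + 2, a + 3, a + 4 are all composite.
The first 12 eligible values, up to a = 23, all satisfy the conclusion.
a = 24: 24 = 2 × 12; 25 = 5 × 5; 26 = 2 × 13; 27 = 3 × 9; 28 = 2 × 14 — all composite.
Thus a = 24 disproves the claim, and no smaller a works.

a = 24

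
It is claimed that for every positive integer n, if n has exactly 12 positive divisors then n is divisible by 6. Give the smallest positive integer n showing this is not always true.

We need the least positive integer n for which n has exactly 12 positive divisors but n is not divisible by 6.
n = 60: τ(60) = 12; 60 mod 6 = 0.
n = 72: τ(72) = 12; 72 mod 6 = 0.
n = 84: τ(84) = 12; 84 mod 6 = 0.
n = 90: τ(90) = 12; 90 mod 6 = 0.
n = 96: τ(96) = 12; 96 mod 6 = 0.
n = 108: τ(108) = 12; 108 mod 6 = 0.
n = 126: τ(126) = 12; 126 mod 6 = 0.
n = 132: τ(132) = 12; 132 mod 6 = 0.
n = 140: τ(140) = 12; 140 mod 6 = 2.
Thus n = 140 disproves the claim, and no smaller n works.

n = 140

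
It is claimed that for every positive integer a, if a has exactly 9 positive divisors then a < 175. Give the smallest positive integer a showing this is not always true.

We need the least positive integer a for which a has exactly 9 positive divisors but the claim fails.
a = 36: τ(36) = 9; 36 < 175.
a = 100: τ(100) = 9; 100 < 175.
a = 196: τ(196) = 9; 196 ≥ 175.

a = 196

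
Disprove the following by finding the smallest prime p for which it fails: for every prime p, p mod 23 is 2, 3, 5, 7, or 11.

p = 13

We need the least prime p for which the claim fails.
p = 2: 2 mod 23 = 2.
p = 3: 3 mod 23 = 3.
p = 5: 5 mod 23 = 5.
p = 7: 7 mod 23 = 7.
p = 11: 11 mod 23 = 11.
p = 13: 13 mod 23 = 13 — not in {2, 3, 5, 7, 11}.
Hence p = 13 is a counterexample.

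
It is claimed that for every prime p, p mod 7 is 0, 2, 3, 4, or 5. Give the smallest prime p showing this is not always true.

p = 13

p = 2: 2 mod 7 = 2.
p = 3: 3 mod 7 = 3.
p = 5: 5 mod 7 = 5.
p = 7: 7 mod 7 = 0.
p = 11: 11 mod 7 = 4.
p = 13: 13 mod 7 = 6 — not in {0, 2, 3, 4, 5}.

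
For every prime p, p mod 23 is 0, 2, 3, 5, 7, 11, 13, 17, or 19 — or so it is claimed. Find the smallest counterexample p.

A counterexample is any prime p such that the claim fails; we check each in order.
For p = 2, 3, 5, 7, 11, 13, 17, 19, 23 the conclusion holds.
p = 29: 29 mod 23 = 6 — not in {0, 2, 3, 5, 7, 11, 13, 17, 19}.
So p = 29 is the smallest counterexample.

p = 29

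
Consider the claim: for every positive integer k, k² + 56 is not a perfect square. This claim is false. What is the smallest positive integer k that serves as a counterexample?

k = 5

We need the least positive integer k for which k² + 56 is a perfect square.
k = 1: 1² + 56 = 57, not a perfect square.
k = 2: 2² + 56 = 60, not a perfect square.
k = 3: 3² + 56 = 65, not a perfect square.
k = 4: 4² + 56 = 72, not a perfect square.
k = 5: 5² + 56 = 81 = 9², a perfect square.
Thus k = 5 disproves the claim, and no smaller k works.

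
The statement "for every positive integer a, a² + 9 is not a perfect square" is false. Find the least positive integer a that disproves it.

a = 4

A counterexample is any positive integer a such that a² + 9 is a perfect square; we check each in order.
For a = 1, 2, 3 the conclusion holds.
a = 4: 4² + 9 = 25 = 5², a perfect square.
So a = 4 is the smallest counterexample.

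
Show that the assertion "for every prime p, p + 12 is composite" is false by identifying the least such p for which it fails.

p = 5

p = 2: p + 12 = 14 = 2 × 7, composite.
p = 3: p + 12 = 15 = 3 × 5, composite.
p = 5: p + 12 = 17, prime — not composite.
So p = 5 is the smallest counterexample.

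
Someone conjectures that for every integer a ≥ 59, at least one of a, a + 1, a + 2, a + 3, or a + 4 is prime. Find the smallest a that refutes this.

a = 62

a = 59: 59 is prime.
a = 60: 61 is prime.
a = 61: 61 is prime.
a = 62: 62 = 2 × 31; 63 = 3 × 21; 64 = 2 × 32; 65 = 5 × 13; 66 = 2 × 33 — all composite.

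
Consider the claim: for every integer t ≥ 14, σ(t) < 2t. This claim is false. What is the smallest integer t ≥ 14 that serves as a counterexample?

t = 18

For t = 14, 15, 16, 17 the conclusion holds.
t = 18: σ(18) = 39; 39 ≥ 36.
Hence t = 18 is a counterexample.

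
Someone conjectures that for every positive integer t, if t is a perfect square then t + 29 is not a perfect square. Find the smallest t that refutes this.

t = 196

For t = 1, 4, 9, 16, …, 121, 144, 169 the conclusion holds.
t = 196: 196 = 14² and 196 + 29 = 225 = 15².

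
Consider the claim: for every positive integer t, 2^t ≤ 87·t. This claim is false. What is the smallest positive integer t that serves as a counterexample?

t = 10

A counterexample is any positive integer t such that 2^t > 87·t; we check each in order.
The first 9 eligible values, up to t = 9, all satisfy the conclusion.
t = 10: 2^t = 1024 and 87·t = 870, so 1024 > 870.
Hence t = 10 is a counterexample.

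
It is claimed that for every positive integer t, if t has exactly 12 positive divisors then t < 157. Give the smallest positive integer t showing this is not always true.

We need the least positive integer t for which t has exactly 12 positive divisors but the claim fails.
For t = 60, 72, 84, 90, …, 140, 150, 156 the conclusion holds.
t = 160: τ(160) = 12; 160 ≥ 157.
So t = 160 is the smallest counterexample.

t = 160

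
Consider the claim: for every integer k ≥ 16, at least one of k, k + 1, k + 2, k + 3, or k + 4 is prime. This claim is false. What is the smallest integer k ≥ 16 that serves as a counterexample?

k = 16: 17 is prime.
k = 17: 17 is prime.
k = 18: 19 is prime.
k = 19: 19 is prime.
k = 20: 23 is prime.
k = 21: 23 is prime.
k = 22: 23 is prime.
k = 23: 23 is prime.
k = 24: 24 = 2 × 12; 25 = 5 × 5; 26 = 2 × 13; 27 = 3 × 9; 28 = 2 × 14 — all composite.
Thus k = 24 disproves the claim, and no smaller k works.

k = 24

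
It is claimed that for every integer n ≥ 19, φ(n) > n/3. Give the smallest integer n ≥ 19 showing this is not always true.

n = 24

Check each integer n ≥ 19 in order until the claim fails.
For n = 19, 20, 21, 22, 23 the conclusion holds.
n = 24: φ(24) = 8 and 24/3 = 8, so φ(24) ≤ 24/3.
Hence n = 24 is a counterexample.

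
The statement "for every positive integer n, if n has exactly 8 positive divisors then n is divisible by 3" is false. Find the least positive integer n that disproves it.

n = 40

n = 24: τ(24) = 8; 24 mod 3 = 0.
n = 30: τ(30) = 8; 30 mod 3 = 0.
n = 40: τ(40) = 8; 40 mod 3 = 1.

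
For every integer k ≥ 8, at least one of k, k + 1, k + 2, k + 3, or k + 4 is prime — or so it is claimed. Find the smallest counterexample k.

k = 24

Check each integer k ≥ 8 in order until k, k + 1, k + 2, k + 3, k + 4 are all composite.
For k = 8, 9, 10, 11, …, 21, 22, 23 the conclusion holds.
k = 24: 24 = 2 × 12; 25 = 5 × 5; 26 = 2 × 13; 27 = 3 × 9; 28 = 2 × 14 — all composite.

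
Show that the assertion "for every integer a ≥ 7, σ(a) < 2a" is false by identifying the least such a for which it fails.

Check each integer a ≥ 7 in order until the claim fails.
The first 5 eligible values, up to a = 11, all satisfy the conclusion.
a = 12: σ(12) = 28; 28 ≥ 24.

a = 12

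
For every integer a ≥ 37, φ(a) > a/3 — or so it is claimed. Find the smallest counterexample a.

Check each integer a ≥ 37 in order until the claim fails.
The first 5 eligible values, up to a = 41, all satisfy the conclusion.
a = 42: φ(42) = 12 and 42/3 = 14, so φ(42) ≤ 42/3.
Thus a = 42 disproves the claim, and no smaller a works.

a = 42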